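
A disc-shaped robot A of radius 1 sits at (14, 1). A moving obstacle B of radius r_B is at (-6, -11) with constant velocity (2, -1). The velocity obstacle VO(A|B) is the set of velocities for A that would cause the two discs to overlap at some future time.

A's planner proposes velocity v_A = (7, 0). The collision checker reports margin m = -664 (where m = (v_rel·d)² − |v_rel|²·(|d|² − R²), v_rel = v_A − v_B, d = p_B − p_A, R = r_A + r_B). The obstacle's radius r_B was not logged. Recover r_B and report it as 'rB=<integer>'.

m = -664
d = (-20, -12);  v_rel = (5, 1),  |v_rel|² = 26
v_rel×d = (5)·(-12) − (1)·(-20) = -40
since m = R²·26 − (-40)²:  R² = (1600 + -664) / 26 = 36
R = √36 = 6  ⇒  r_B = 6 − 1 = 5

rB=5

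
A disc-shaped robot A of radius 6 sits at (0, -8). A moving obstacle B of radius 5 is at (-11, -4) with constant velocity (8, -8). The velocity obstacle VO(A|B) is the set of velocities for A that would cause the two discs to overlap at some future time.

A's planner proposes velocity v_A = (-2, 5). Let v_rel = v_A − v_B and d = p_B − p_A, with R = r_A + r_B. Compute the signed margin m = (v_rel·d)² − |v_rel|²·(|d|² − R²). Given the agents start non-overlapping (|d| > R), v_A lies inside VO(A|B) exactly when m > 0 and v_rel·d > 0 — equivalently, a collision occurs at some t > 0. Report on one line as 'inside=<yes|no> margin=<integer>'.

d = (-11, 4),  |d|² = 137;  R = 6+5 = 11,  c = 137−11² = 16
v_rel = (-10, 13),  |v_rel|² = 269;  v_rel·d = (-10)·(-11) + (13)·(4) = 162
269·t² − 324·t + 16 = 0  ⇒  m = 162² − 269·16 = 21940
m = 21940 > 0,  v_rel·d = 162 > 0  ⇒  inside

inside=yes margin=21940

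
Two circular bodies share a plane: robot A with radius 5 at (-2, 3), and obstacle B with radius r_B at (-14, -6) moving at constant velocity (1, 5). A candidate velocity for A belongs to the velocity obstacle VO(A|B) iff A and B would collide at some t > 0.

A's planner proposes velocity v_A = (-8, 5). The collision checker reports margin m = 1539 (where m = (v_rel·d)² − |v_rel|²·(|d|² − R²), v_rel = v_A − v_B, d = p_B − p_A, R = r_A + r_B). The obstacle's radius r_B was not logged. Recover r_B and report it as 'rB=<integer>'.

m = 1539
d = (-12, -9);  v_rel = (-9, 0),  |v_rel|² = 81
v_rel×d = (-9)·(-9) − (0)·(-12) = 81
since m = R²·81 − 81²:  R² = (6561 + 1539) / 81 = 100
R = √100 = 10  ⇒  r_B = 10 − 5 = 5

rB=5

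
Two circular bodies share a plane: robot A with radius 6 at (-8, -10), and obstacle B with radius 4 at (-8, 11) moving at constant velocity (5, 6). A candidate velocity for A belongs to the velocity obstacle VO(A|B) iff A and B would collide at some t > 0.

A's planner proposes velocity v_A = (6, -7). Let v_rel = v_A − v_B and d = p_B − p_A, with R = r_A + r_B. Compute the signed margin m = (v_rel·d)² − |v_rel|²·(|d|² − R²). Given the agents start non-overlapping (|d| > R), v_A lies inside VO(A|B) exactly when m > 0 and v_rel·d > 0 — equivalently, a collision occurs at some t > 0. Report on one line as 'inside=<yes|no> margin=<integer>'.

d = (0, 21),  |d|² = 441;  R = 6+4 = 10,  c = 441−10² = 341
v_rel = (1, -13),  |v_rel|² = 170;  v_rel·d = (1)·(0) + (-13)·(21) = -273
170·t² + 546·t + 341 = 0  ⇒  m = (-273)² − 170·341 = 16559
m = 16559 > 0,  v_rel·d = -273 < 0  ⇒  outside

inside=no margin=16559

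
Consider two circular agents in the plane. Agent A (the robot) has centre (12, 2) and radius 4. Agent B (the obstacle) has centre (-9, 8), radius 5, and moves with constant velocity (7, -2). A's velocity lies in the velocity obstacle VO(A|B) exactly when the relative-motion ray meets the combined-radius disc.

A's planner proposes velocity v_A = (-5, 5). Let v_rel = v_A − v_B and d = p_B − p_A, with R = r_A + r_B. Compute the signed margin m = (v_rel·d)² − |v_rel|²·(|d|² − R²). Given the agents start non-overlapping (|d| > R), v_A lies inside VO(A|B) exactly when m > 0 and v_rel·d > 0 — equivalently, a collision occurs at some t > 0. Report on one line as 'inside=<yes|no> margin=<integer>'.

d = (-21, 6),  |d|² = 477;  R = 4+5 = 9,  c = 477−9² = 396
v_rel = (-12, 7),  |v_rel|² = 193;  v_rel·d = (-12)·(-21) + (7)·(6) = 294
193·t² − 588·t + 396 = 0  ⇒  m = 294² − 193·396 = 10008
m = 10008 > 0,  v_rel·d = 294 > 0  ⇒  inside

inside=yes margin=10008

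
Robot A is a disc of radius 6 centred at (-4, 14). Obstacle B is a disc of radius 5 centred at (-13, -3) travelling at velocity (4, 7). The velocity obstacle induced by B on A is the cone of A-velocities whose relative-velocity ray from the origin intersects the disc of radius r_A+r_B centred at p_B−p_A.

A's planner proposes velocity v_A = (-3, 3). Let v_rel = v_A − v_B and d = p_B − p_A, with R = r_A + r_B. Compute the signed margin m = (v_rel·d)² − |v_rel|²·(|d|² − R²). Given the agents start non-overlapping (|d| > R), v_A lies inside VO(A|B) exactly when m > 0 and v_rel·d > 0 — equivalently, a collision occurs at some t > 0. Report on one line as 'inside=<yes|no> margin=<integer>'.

d = (-9, -17),  |d|² = 370;  R = 6+5 = 11,  c = 370−11² = 249
v_rel = (-7, -4),  |v_rel|² = 65;  v_rel·d = (-7)·(-9) + (-4)·(-17) = 131
65·t² − 262·t + 249 = 0  ⇒  m = 131² − 65·249 = 976
m = 976 > 0,  v_rel·d = 131 > 0  ⇒  inside

inside=yes margin=976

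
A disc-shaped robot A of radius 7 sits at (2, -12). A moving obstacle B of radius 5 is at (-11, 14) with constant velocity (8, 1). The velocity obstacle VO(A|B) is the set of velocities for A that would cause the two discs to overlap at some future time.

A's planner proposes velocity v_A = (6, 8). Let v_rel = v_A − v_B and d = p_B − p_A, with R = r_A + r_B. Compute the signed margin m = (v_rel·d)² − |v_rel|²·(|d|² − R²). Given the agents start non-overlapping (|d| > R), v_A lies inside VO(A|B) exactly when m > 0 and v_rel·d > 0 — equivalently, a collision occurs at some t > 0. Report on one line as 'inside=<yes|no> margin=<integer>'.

d = (-13, 26),  |d|² = 845;  R = 7+5 = 12,  c = 845−12² = 701
v_rel = (-2, 7),  |v_rel|² = 53;  v_rel·d = (-2)·(-13) + (7)·(26) = 208
53·t² − 416·t + 701 = 0  ⇒  m = 208² − 53·701 = 6111
m = 6111 > 0,  v_rel·d = 208 > 0  ⇒  inside

inside=yes margin=6111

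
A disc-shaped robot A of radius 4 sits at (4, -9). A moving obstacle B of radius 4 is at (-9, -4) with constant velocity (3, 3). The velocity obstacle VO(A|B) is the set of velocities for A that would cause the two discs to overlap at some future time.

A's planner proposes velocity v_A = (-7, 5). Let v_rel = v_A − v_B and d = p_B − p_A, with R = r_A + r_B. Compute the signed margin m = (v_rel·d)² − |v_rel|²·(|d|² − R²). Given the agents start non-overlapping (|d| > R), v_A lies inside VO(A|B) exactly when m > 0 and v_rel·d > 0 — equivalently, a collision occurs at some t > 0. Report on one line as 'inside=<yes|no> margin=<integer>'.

d = (-13, 5),  |d|² = 194;  R = 4+4 = 8,  c = 194−8² = 130
v_rel = (-10, 2),  |v_rel|² = 104;  v_rel·d = (-10)·(-13) + (2)·(5) = 140
104·t² − 280·t + 130 = 0  ⇒  m = 140² − 104·130 = 6080
m = 6080 > 0,  v_rel·d = 140 > 0  ⇒  inside

inside=yes margin=6080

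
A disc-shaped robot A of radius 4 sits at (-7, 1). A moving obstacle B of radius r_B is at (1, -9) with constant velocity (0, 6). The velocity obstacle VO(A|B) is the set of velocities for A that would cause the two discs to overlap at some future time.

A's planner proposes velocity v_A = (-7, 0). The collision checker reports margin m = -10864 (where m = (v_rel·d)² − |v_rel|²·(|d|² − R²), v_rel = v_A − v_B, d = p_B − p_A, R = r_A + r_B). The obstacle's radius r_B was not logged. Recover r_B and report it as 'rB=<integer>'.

m = -10864
d = (8, -10);  v_rel = (-7, -6),  |v_rel|² = 85
v_rel×d = (-7)·(-10) − (-6)·(8) = 118
since m = R²·85 − 118²:  R² = (13924 + -10864) / 85 = 36
R = √36 = 6  ⇒  r_B = 6 − 4 = 2

rB=2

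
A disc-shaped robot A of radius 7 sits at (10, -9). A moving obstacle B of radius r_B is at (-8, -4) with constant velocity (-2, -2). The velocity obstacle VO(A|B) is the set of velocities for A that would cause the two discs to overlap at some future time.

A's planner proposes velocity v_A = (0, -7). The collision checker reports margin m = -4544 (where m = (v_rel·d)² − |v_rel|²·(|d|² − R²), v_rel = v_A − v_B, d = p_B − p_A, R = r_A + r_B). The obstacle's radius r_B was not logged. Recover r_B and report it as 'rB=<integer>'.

m = -4544
d = (-18, 5);  v_rel = (2, -5),  |v_rel|² = 29
v_rel×d = (2)·(5) − (-5)·(-18) = -80
since m = R²·29 − (-80)²:  R² = (6400 + -4544) / 29 = 64
R = √64 = 8  ⇒  r_B = 8 − 7 = 1

rB=1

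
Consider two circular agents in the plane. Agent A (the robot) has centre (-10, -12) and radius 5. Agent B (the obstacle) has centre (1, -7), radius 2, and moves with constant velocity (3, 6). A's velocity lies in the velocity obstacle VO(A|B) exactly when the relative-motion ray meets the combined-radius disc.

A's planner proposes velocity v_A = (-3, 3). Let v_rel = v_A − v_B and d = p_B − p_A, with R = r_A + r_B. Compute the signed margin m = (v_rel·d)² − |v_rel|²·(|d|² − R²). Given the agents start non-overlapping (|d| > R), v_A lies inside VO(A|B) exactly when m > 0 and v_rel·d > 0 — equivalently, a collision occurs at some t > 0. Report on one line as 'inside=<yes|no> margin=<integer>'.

d = (11, 5),  |d|² = 146;  R = 5+2 = 7,  c = 146−7² = 97
v_rel = (-6, -3),  |v_rel|² = 45;  v_rel·d = (-6)·(11) + (-3)·(5) = -81
45·t² + 162·t + 97 = 0  ⇒  m = (-81)² − 45·97 = 2196
m = 2196 > 0,  v_rel·d = -81 < 0  ⇒  outside

inside=no margin=2196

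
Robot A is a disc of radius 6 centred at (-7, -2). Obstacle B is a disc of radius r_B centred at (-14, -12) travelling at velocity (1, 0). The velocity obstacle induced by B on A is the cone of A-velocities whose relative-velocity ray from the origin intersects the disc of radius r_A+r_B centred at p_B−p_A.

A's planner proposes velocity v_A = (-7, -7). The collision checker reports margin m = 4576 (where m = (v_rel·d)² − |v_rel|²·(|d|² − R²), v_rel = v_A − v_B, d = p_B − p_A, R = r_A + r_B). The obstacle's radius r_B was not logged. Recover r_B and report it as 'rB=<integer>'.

m = 4576
d = (-7, -10);  v_rel = (-8, -7),  |v_rel|² = 113
v_rel×d = (-8)·(-10) − (-7)·(-7) = 31
since m = R²·113 − 31²:  R² = (961 + 4576) / 113 = 49
R = √49 = 7  ⇒  r_B = 7 − 6 = 1

rB=1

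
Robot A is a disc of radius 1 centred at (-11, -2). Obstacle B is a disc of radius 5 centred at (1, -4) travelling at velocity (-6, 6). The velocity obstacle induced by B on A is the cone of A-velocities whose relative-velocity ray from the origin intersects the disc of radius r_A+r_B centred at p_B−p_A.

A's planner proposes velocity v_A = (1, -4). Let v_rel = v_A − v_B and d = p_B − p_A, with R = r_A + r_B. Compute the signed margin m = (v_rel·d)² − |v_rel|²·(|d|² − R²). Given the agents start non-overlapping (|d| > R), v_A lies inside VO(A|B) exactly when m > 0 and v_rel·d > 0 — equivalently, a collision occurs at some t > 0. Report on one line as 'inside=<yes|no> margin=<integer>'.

d = (12, -2),  |d|² = 148;  R = 1+5 = 6,  c = 148−6² = 112
v_rel = (7, -10),  |v_rel|² = 149;  v_rel·d = (7)·(12) + (-10)·(-2) = 104
149·t² − 208·t + 112 = 0  ⇒  m = 104² − 149·112 = -5872
m = -5872 < 0,  v_rel·d = 104 > 0  ⇒  outside

inside=no margin=-5872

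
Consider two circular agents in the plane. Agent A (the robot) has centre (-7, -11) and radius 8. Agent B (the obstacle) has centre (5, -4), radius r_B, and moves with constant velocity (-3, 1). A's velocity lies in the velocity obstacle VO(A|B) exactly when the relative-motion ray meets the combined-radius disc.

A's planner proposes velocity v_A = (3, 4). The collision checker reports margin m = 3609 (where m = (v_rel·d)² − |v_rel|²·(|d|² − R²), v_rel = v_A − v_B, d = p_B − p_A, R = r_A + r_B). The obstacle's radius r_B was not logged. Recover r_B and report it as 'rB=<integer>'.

m = 3609
d = (12, 7);  v_rel = (6, 3),  |v_rel|² = 45
v_rel×d = (6)·(7) − (3)·(12) = 6
since m = R²·45 − 6²:  R² = (36 + 3609) / 45 = 81
R = √81 = 9  ⇒  r_B = 9 − 8 = 1

rB=1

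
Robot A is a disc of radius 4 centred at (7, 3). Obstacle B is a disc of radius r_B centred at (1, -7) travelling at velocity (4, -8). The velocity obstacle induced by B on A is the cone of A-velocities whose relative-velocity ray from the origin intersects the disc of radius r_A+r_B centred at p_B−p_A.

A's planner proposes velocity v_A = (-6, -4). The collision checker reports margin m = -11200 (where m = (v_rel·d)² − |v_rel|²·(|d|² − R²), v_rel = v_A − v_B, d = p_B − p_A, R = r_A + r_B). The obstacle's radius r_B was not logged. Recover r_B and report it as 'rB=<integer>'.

m = -11200
d = (-6, -10);  v_rel = (-10, 4),  |v_rel|² = 116
v_rel×d = (-10)·(-10) − (4)·(-6) = 124
since m = R²·116 − 124²:  R² = (15376 + -11200) / 116 = 36
R = √36 = 6  ⇒  r_B = 6 − 4 = 2

rB=2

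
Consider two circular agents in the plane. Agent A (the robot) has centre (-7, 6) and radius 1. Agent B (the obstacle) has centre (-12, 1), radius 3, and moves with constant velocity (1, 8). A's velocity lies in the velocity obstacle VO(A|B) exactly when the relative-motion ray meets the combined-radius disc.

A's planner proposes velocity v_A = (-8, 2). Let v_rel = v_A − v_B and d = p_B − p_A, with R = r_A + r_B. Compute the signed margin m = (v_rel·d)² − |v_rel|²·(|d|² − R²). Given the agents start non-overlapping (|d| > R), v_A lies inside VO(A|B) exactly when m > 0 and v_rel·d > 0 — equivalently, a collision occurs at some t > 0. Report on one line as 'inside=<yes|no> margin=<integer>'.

d = (-5, -5),  |d|² = 50;  R = 1+3 = 4,  c = 50−4² = 34
v_rel = (-9, -6),  |v_rel|² = 117;  v_rel·d = (-9)·(-5) + (-6)·(-5) = 75
117·t² − 150·t + 34 = 0  ⇒  m = 75² − 117·34 = 1647
m = 1647 > 0,  v_rel·d = 75 > 0  ⇒  inside

inside=yes margin=1647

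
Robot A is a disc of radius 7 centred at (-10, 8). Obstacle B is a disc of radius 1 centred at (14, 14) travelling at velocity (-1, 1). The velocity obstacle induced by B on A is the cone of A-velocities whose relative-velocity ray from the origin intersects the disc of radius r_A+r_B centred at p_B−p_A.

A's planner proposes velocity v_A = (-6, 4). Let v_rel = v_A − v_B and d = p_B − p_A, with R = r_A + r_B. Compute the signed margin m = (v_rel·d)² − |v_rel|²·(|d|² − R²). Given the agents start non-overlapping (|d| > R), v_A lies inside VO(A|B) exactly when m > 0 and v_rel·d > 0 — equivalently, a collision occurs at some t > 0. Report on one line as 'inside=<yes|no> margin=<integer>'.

d = (24, 6),  |d|² = 612;  R = 7+1 = 8,  c = 612−8² = 548
v_rel = (-5, 3),  |v_rel|² = 34;  v_rel·d = (-5)·(24) + (3)·(6) = -102
34·t² + 204·t + 548 = 0  ⇒  m = (-102)² − 34·548 = -8228
m = -8228 < 0,  v_rel·d = -102 < 0  ⇒  outside

inside=no margin=-8228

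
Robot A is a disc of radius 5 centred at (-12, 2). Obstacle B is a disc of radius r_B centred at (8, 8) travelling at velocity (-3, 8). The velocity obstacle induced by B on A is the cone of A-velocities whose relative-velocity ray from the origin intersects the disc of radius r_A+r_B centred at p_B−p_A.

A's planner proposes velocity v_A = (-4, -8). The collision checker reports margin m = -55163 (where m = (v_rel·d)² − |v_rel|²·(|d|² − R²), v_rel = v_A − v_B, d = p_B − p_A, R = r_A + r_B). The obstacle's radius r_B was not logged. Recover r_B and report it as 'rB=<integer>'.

m = -55163
d = (20, 6);  v_rel = (-1, -16),  |v_rel|² = 257
v_rel×d = (-1)·(6) − (-16)·(20) = 314
since m = R²·257 − 314²:  R² = (98596 + -55163) / 257 = 169
R = √169 = 13  ⇒  r_B = 13 − 5 = 8

rB=8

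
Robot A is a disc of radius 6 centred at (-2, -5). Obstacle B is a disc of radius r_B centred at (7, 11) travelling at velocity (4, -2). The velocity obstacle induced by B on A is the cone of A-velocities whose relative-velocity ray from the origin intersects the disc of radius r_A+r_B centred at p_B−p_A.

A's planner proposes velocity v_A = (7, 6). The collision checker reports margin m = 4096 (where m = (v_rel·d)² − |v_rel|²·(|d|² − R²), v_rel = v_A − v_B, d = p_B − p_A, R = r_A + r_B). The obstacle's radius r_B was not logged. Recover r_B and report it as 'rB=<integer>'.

m = 4096
d = (9, 16);  v_rel = (3, 8),  |v_rel|² = 73
v_rel×d = (3)·(16) − (8)·(9) = -24
since m = R²·73 − (-24)²:  R² = (576 + 4096) / 73 = 64
R = √64 = 8  ⇒  r_B = 8 − 6 = 2

rB=2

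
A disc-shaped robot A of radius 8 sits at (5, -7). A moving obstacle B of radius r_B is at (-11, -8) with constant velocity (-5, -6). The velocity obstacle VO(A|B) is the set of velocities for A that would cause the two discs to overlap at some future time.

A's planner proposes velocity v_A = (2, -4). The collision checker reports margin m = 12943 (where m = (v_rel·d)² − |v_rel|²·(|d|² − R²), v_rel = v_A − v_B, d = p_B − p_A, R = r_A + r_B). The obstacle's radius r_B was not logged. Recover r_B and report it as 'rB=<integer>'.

m = 12943
d = (-16, -1);  v_rel = (7, 2),  |v_rel|² = 53
v_rel×d = (7)·(-1) − (2)·(-16) = 25
since m = R²·53 − 25²:  R² = (625 + 12943) / 53 = 256
R = √256 = 16  ⇒  r_B = 16 − 8 = 8

rB=8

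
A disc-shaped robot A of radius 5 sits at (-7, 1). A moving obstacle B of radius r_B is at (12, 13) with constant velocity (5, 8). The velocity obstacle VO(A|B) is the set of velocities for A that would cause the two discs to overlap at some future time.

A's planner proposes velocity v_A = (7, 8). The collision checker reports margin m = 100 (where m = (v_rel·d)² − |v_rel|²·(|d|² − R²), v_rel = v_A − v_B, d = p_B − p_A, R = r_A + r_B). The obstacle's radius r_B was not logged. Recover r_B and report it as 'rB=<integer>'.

m = 100
d = (19, 12);  v_rel = (2, 0),  |v_rel|² = 4
v_rel×d = (2)·(12) − (0)·(19) = 24
since m = R²·4 − 24²:  R² = (576 + 100) / 4 = 169
R = √169 = 13  ⇒  r_B = 13 − 5 = 8

rB=8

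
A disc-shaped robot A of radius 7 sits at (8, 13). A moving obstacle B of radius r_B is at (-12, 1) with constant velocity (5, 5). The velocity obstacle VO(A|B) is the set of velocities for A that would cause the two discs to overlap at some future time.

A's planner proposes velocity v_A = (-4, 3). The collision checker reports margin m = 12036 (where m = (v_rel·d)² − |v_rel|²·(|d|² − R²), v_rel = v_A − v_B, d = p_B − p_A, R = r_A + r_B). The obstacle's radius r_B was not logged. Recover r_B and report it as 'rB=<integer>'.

m = 12036
d = (-20, -12);  v_rel = (-9, -2),  |v_rel|² = 85
v_rel×d = (-9)·(-12) − (-2)·(-20) = 68
since m = R²·85 − 68²:  R² = (4624 + 12036) / 85 = 196
R = √196 = 14  ⇒  r_B = 14 − 7 = 7

rB=7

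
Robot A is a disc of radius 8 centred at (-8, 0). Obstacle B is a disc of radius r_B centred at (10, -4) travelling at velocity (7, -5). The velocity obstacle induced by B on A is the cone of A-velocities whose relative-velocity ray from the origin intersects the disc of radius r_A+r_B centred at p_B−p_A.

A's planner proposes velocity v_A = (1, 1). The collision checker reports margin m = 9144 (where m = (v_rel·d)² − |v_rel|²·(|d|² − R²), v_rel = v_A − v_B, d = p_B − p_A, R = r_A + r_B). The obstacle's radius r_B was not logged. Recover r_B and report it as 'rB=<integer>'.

m = 9144
d = (18, -4);  v_rel = (-6, 6),  |v_rel|² = 72
v_rel×d = (-6)·(-4) − (6)·(18) = -84
since m = R²·72 − (-84)²:  R² = (7056 + 9144) / 72 = 225
R = √225 = 15  ⇒  r_B = 15 − 8 = 7

rB=7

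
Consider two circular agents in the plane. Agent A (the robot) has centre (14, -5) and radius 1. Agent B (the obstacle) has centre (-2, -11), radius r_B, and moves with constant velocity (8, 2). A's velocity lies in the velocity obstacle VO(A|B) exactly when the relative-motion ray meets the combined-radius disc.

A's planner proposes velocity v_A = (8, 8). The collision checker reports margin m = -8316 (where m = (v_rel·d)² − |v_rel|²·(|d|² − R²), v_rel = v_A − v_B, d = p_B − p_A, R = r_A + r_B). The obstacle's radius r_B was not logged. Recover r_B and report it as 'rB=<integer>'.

m = -8316
d = (-16, -6);  v_rel = (0, 6),  |v_rel|² = 36
v_rel×d = (0)·(-6) − (6)·(-16) = 96
since m = R²·36 − 96²:  R² = (9216 + -8316) / 36 = 25
R = √25 = 5  ⇒  r_B = 5 − 1 = 4

rB=4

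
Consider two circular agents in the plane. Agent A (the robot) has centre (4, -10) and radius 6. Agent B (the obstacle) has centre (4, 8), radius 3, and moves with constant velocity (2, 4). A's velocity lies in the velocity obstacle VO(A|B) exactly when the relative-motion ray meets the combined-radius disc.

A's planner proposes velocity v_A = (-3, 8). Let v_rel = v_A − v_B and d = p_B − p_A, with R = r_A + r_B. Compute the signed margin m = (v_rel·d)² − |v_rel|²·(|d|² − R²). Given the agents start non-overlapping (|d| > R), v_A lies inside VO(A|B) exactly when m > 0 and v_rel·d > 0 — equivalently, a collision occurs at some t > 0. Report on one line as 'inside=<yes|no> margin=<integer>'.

d = (0, 18),  |d|² = 324;  R = 6+3 = 9,  c = 324−9² = 243
v_rel = (-5, 4),  |v_rel|² = 41;  v_rel·d = (-5)·(0) + (4)·(18) = 72
41·t² − 144·t + 243 = 0  ⇒  m = 72² − 41·243 = -4779
m = -4779 < 0,  v_rel·d = 72 > 0  ⇒  outside

inside=no margin=-4779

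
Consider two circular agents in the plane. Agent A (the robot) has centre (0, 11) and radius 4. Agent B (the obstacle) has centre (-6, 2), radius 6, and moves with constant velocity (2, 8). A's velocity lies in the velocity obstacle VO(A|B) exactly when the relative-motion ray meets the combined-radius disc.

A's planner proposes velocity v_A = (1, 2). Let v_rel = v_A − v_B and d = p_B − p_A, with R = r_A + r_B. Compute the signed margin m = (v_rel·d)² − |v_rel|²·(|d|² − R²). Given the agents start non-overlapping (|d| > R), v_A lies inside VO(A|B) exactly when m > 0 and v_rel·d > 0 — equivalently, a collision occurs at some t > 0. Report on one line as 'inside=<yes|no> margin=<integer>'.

d = (-6, -9),  |d|² = 117;  R = 4+6 = 10,  c = 117−10² = 17
v_rel = (-1, -6),  |v_rel|² = 37;  v_rel·d = (-1)·(-6) + (-6)·(-9) = 60
37·t² − 120·t + 17 = 0  ⇒  m = 60² − 37·17 = 2971
m = 2971 > 0,  v_rel·d = 60 > 0  ⇒  inside

inside=yes margin=2971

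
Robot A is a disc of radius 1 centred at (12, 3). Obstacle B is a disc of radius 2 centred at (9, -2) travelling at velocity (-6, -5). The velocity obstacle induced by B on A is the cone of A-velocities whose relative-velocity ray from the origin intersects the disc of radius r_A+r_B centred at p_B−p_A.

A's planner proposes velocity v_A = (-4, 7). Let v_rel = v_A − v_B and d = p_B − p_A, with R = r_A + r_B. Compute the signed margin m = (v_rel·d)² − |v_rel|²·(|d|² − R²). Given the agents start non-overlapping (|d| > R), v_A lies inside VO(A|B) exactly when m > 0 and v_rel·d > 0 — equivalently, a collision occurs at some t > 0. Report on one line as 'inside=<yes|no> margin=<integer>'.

d = (-3, -5),  |d|² = 34;  R = 1+2 = 3,  c = 34−3² = 25
v_rel = (2, 12),  |v_rel|² = 148;  v_rel·d = (2)·(-3) + (12)·(-5) = -66
148·t² + 132·t + 25 = 0  ⇒  m = (-66)² − 148·25 = 656
m = 656 > 0,  v_rel·d = -66 < 0  ⇒  outside

inside=no margin=656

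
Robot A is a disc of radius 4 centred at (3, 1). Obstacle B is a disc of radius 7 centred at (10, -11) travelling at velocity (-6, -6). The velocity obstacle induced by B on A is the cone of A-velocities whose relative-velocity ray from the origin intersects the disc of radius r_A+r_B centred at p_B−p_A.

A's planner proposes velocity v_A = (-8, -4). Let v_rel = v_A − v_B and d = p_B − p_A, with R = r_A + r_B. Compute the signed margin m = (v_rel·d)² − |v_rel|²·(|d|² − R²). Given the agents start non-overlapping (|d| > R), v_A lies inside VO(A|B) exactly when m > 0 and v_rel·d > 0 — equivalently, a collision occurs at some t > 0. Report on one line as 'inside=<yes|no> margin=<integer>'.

d = (7, -12),  |d|² = 193;  R = 4+7 = 11,  c = 193−11² = 72
v_rel = (-2, 2),  |v_rel|² = 8;  v_rel·d = (-2)·(7) + (2)·(-12) = -38
8·t² + 76·t + 72 = 0  ⇒  m = (-38)² − 8·72 = 868
m = 868 > 0,  v_rel·d = -38 < 0  ⇒  outside

inside=no margin=868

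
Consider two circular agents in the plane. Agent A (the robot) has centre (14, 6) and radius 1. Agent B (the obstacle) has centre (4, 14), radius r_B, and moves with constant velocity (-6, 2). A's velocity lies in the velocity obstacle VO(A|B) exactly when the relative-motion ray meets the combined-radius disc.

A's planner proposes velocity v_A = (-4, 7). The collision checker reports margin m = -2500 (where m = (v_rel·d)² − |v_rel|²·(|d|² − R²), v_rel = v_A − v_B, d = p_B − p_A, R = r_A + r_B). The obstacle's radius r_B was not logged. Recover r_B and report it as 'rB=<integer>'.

m = -2500
d = (-10, 8);  v_rel = (2, 5),  |v_rel|² = 29
v_rel×d = (2)·(8) − (5)·(-10) = 66
since m = R²·29 − 66²:  R² = (4356 + -2500) / 29 = 64
R = √64 = 8  ⇒  r_B = 8 − 1 = 7

rB=7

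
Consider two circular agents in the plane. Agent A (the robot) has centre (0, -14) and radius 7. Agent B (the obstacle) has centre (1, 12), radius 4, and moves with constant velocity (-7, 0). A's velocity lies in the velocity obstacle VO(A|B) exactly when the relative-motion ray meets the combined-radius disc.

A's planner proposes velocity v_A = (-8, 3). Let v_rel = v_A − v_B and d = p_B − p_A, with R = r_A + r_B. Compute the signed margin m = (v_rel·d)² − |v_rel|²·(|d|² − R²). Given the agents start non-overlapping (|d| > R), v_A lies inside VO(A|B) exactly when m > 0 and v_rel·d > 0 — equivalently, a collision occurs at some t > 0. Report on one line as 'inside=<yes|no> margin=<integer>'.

d = (1, 26),  |d|² = 677;  R = 7+4 = 11,  c = 677−11² = 556
v_rel = (-1, 3),  |v_rel|² = 10;  v_rel·d = (-1)·(1) + (3)·(26) = 77
10·t² − 154·t + 556 = 0  ⇒  m = 77² − 10·556 = 369
m = 369 > 0,  v_rel·d = 77 > 0  ⇒  inside

inside=yes margin=369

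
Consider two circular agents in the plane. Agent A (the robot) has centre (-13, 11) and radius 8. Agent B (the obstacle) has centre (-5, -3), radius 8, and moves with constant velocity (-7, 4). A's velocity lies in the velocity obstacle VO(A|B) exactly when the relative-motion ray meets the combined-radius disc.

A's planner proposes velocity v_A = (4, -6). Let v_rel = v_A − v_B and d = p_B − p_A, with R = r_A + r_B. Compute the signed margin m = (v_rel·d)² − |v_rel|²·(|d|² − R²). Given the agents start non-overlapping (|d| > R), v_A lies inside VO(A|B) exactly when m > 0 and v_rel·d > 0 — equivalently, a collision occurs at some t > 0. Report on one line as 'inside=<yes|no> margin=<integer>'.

d = (8, -14),  |d|² = 260;  R = 8+8 = 16,  c = 260−16² = 4
v_rel = (11, -10),  |v_rel|² = 221;  v_rel·d = (11)·(8) + (-10)·(-14) = 228
221·t² − 456·t + 4 = 0  ⇒  m = 228² − 221·4 = 51100
m = 51100 > 0,  v_rel·d = 228 > 0  ⇒  inside

inside=yes margin=51100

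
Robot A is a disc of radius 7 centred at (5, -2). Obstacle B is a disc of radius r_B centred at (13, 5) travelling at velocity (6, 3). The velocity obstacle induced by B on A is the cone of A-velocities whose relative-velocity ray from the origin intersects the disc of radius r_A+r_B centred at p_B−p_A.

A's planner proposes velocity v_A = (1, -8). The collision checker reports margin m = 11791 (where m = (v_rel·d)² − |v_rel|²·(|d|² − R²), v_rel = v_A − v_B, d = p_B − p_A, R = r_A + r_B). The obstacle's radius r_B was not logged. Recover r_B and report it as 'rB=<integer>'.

m = 11791
d = (8, 7);  v_rel = (-5, -11),  |v_rel|² = 146
v_rel×d = (-5)·(7) − (-11)·(8) = 53
since m = R²·146 − 53²:  R² = (2809 + 11791) / 146 = 100
R = √100 = 10  ⇒  r_B = 10 − 7 = 3

rB=3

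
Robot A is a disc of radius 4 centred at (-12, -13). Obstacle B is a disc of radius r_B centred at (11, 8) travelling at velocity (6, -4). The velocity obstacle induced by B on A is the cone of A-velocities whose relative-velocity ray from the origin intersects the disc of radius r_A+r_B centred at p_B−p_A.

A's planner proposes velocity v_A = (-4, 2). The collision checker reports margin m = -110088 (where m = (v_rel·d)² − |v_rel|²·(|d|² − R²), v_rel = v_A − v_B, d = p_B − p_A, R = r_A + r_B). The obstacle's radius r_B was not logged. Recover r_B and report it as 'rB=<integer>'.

m = -110088
d = (23, 21);  v_rel = (-10, 6),  |v_rel|² = 136
v_rel×d = (-10)·(21) − (6)·(23) = -348
since m = R²·136 − (-348)²:  R² = (121104 + -110088) / 136 = 81
R = √81 = 9  ⇒  r_B = 9 − 4 = 5

rB=5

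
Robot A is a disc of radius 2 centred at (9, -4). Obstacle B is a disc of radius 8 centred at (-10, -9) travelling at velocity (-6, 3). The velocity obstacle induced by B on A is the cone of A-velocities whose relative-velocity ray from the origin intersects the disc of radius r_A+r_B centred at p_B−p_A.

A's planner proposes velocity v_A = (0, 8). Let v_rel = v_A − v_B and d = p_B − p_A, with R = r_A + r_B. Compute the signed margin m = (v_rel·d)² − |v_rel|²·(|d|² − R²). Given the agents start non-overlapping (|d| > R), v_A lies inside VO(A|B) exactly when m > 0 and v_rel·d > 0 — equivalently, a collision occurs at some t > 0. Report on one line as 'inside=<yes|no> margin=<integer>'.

d = (-19, -5),  |d|² = 386;  R = 2+8 = 10,  c = 386−10² = 286
v_rel = (6, 5),  |v_rel|² = 61;  v_rel·d = (6)·(-19) + (5)·(-5) = -139
61·t² + 278·t + 286 = 0  ⇒  m = (-139)² − 61·286 = 1875
m = 1875 > 0,  v_rel·d = -139 < 0  ⇒  outside

inside=no margin=1875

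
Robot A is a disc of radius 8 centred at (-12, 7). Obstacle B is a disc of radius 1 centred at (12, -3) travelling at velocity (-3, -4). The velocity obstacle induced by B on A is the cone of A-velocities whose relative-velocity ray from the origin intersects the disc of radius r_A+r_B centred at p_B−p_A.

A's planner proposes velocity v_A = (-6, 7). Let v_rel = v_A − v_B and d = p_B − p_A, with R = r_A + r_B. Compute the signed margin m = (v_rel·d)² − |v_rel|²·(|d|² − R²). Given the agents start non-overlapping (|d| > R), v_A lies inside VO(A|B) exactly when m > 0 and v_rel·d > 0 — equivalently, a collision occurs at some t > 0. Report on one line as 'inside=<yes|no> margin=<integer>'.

d = (24, -10),  |d|² = 676;  R = 8+1 = 9,  c = 676−9² = 595
v_rel = (-3, 11),  |v_rel|² = 130;  v_rel·d = (-3)·(24) + (11)·(-10) = -182
130·t² + 364·t + 595 = 0  ⇒  m = (-182)² − 130·595 = -44226
m = -44226 < 0,  v_rel·d = -182 < 0  ⇒  outside

inside=no margin=-44226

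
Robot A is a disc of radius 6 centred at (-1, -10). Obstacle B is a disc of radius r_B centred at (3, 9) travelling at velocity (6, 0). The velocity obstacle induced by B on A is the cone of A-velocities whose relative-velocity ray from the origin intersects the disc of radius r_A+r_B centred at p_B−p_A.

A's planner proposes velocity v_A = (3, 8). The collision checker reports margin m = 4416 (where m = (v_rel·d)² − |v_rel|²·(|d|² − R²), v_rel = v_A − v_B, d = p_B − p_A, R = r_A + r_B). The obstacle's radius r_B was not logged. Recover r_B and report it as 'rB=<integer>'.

m = 4416
d = (4, 19);  v_rel = (-3, 8),  |v_rel|² = 73
v_rel×d = (-3)·(19) − (8)·(4) = -89
since m = R²·73 − (-89)²:  R² = (7921 + 4416) / 73 = 169
R = √169 = 13  ⇒  r_B = 13 − 6 = 7

rB=7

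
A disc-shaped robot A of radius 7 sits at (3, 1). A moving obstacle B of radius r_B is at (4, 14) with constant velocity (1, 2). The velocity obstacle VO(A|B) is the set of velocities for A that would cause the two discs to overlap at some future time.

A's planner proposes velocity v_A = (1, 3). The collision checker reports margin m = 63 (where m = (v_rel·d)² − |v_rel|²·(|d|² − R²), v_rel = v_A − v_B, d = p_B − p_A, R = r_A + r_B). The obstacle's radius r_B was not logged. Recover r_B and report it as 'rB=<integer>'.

m = 63
d = (1, 13);  v_rel = (0, 1),  |v_rel|² = 1
v_rel×d = (0)·(13) − (1)·(1) = -1
since m = R²·1 − (-1)²:  R² = (1 + 63) / 1 = 64
R = √64 = 8  ⇒  r_B = 8 − 7 = 1

rB=1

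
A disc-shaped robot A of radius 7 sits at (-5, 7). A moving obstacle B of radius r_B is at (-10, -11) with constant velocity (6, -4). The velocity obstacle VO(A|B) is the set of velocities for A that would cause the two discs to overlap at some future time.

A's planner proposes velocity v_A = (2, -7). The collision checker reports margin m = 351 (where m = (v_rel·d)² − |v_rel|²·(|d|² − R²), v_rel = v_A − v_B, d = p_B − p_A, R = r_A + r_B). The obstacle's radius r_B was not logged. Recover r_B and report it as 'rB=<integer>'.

m = 351
d = (-5, -18);  v_rel = (-4, -3),  |v_rel|² = 25
v_rel×d = (-4)·(-18) − (-3)·(-5) = 57
since m = R²·25 − 57²:  R² = (3249 + 351) / 25 = 144
R = √144 = 12  ⇒  r_B = 12 − 7 = 5

rB=5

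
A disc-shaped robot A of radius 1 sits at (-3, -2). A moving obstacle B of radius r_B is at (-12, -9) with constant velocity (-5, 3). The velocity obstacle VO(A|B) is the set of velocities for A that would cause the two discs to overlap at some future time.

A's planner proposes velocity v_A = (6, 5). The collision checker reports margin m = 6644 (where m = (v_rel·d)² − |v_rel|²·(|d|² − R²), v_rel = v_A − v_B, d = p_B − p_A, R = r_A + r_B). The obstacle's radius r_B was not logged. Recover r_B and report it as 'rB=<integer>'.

m = 6644
d = (-9, -7);  v_rel = (11, 2),  |v_rel|² = 125
v_rel×d = (11)·(-7) − (2)·(-9) = -59
since m = R²·125 − (-59)²:  R² = (3481 + 6644) / 125 = 81
R = √81 = 9  ⇒  r_B = 9 − 1 = 8

rB=8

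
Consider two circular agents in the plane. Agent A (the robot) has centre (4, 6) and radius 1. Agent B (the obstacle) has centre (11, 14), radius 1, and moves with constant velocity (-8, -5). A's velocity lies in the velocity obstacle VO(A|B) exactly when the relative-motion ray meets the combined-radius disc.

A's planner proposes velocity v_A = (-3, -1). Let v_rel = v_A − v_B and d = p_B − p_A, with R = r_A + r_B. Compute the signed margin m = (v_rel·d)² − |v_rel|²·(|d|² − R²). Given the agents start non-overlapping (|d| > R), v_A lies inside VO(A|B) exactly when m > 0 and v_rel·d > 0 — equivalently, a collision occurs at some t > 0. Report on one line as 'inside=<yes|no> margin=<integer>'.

d = (7, 8),  |d|² = 113;  R = 1+1 = 2,  c = 113−2² = 109
v_rel = (5, 4),  |v_rel|² = 41;  v_rel·d = (5)·(7) + (4)·(8) = 67
41·t² − 134·t + 109 = 0  ⇒  m = 67² − 41·109 = 20
m = 20 > 0,  v_rel·d = 67 > 0  ⇒  inside

inside=yes margin=20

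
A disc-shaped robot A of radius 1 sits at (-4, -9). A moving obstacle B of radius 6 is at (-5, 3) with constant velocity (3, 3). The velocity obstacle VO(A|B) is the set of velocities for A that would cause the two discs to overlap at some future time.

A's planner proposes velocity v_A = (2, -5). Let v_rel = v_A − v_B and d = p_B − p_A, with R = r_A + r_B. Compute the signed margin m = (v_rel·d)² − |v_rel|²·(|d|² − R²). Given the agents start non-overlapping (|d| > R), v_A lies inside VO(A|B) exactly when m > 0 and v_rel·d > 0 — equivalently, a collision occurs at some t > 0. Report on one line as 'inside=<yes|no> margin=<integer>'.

d = (-1, 12),  |d|² = 145;  R = 1+6 = 7,  c = 145−7² = 96
v_rel = (-1, -8),  |v_rel|² = 65;  v_rel·d = (-1)·(-1) + (-8)·(12) = -95
65·t² + 190·t + 96 = 0  ⇒  m = (-95)² − 65·96 = 2785
m = 2785 > 0,  v_rel·d = -95 < 0  ⇒  outside

inside=no margin=2785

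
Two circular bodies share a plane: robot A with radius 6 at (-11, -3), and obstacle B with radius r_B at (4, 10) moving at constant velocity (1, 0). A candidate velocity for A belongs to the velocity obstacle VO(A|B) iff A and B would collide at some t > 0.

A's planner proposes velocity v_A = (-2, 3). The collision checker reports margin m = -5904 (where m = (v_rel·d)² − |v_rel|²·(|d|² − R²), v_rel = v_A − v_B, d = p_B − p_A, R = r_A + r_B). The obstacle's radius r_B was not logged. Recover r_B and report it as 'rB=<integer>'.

m = -5904
d = (15, 13);  v_rel = (-3, 3),  |v_rel|² = 18
v_rel×d = (-3)·(13) − (3)·(15) = -84
since m = R²·18 − (-84)²:  R² = (7056 + -5904) / 18 = 64
R = √64 = 8  ⇒  r_B = 8 − 6 = 2

rB=2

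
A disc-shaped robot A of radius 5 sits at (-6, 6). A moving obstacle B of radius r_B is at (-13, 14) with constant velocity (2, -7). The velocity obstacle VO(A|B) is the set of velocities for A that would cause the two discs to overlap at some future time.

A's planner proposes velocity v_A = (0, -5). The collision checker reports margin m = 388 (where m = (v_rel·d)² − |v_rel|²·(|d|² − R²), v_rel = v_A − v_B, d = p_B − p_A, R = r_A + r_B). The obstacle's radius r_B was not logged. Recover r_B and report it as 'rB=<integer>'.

m = 388
d = (-7, 8);  v_rel = (-2, 2),  |v_rel|² = 8
v_rel×d = (-2)·(8) − (2)·(-7) = -2
since m = R²·8 − (-2)²:  R² = (4 + 388) / 8 = 49
R = √49 = 7  ⇒  r_B = 7 − 5 = 2

rB=2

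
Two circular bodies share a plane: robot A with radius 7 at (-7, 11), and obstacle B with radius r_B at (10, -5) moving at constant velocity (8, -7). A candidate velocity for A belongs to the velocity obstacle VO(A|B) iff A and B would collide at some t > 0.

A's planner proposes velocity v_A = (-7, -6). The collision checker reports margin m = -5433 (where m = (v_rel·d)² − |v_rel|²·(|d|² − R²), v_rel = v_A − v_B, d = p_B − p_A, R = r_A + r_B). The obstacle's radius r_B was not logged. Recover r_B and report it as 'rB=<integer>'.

m = -5433
d = (17, -16);  v_rel = (-15, 1),  |v_rel|² = 226
v_rel×d = (-15)·(-16) − (1)·(17) = 223
since m = R²·226 − 223²:  R² = (49729 + -5433) / 226 = 196
R = √196 = 14  ⇒  r_B = 14 − 7 = 7

rB=7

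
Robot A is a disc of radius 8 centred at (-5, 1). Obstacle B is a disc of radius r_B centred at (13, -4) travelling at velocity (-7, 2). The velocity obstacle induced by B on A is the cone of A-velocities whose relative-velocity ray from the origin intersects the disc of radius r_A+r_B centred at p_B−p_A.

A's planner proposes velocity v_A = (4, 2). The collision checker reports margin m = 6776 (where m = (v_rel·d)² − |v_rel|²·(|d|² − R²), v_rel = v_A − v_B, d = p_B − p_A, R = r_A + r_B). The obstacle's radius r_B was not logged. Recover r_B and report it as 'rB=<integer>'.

m = 6776
d = (18, -5);  v_rel = (11, 0),  |v_rel|² = 121
v_rel×d = (11)·(-5) − (0)·(18) = -55
since m = R²·121 − (-55)²:  R² = (3025 + 6776) / 121 = 81
R = √81 = 9  ⇒  r_B = 9 − 8 = 1

rB=1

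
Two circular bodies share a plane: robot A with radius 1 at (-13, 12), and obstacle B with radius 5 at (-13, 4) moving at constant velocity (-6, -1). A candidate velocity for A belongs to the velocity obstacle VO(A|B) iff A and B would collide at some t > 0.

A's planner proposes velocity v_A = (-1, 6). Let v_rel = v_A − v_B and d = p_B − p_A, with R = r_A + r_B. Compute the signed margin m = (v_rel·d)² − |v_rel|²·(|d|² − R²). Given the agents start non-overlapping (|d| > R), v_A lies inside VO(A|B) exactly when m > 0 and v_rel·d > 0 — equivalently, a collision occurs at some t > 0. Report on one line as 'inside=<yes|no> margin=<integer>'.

d = (0, -8),  |d|² = 64;  R = 1+5 = 6,  c = 64−6² = 28
v_rel = (5, 7),  |v_rel|² = 74;  v_rel·d = (5)·(0) + (7)·(-8) = -56
74·t² + 112·t + 28 = 0  ⇒  m = (-56)² − 74·28 = 1064
m = 1064 > 0,  v_rel·d = -56 < 0  ⇒  outside

inside=no margin=1064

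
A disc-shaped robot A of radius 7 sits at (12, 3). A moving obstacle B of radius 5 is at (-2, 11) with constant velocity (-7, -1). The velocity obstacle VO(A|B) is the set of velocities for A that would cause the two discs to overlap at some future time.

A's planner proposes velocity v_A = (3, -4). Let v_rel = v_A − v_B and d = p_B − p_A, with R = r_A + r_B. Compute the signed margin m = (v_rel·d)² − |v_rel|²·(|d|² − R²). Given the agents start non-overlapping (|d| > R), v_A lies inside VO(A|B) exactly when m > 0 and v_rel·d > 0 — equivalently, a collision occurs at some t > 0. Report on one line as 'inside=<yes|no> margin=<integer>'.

d = (-14, 8),  |d|² = 260;  R = 7+5 = 12,  c = 260−12² = 116
v_rel = (10, -3),  |v_rel|² = 109;  v_rel·d = (10)·(-14) + (-3)·(8) = -164
109·t² + 328·t + 116 = 0  ⇒  m = (-164)² − 109·116 = 14252
m = 14252 > 0,  v_rel·d = -164 < 0  ⇒  outside

inside=no margin=14252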